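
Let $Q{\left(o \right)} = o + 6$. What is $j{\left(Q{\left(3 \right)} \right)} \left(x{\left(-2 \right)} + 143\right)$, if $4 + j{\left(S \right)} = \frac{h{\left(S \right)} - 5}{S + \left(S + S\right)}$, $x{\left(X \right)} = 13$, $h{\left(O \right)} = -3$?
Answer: $- \frac{6032}{9} \approx -670.22$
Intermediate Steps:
$Q{\left(o \right)} = 6 + o$
$j{\left(S \right)} = -4 - \frac{8}{3 S}$ ($j{\left(S \right)} = -4 + \frac{-3 - 5}{S + \left(S + S\right)} = -4 - \frac{8}{S + 2 S} = -4 - \frac{8}{3 S}$)
$j{\left(Q{\left(3 \right)} \right)} \left(x{\left(-2 \right)} + 143\right) = \left(-4 - \frac{8}{3 \left(6 + 3\right)}\right) \left(13 + 143\right) = \left(-4 - \frac{8}{3 \cdot 9}\right) 156 = \left(-4 - \frac{8}{27}\right) 156 = \left(- \frac{116}{27}\right) 156 = - \frac{6032}{9}$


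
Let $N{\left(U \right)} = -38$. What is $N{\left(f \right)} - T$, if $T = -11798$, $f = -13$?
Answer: $11760$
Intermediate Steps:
$N{\left(f \right)} - T = -38 - -11798 = -38 + 11798 = 11760$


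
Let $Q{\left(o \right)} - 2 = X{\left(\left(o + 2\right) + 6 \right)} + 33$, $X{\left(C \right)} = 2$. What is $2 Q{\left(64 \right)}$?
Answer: $74$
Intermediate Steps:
$Q{\left(o \right)} = 37$ ($Q{\left(o \right)} = 2 + \left(2 + 33\right) = 2 + 35 = 37$)
$2 Q{\left(64 \right)} = 2 \cdot 37 = 74$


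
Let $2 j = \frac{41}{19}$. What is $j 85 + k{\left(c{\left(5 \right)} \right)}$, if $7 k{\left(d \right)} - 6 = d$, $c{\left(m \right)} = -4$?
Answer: $\frac{24471}{266} \approx 91.996$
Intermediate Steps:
$j = \frac{41}{38}$ ($j = \frac{41 \cdot \frac{1}{19}}{2} = \frac{1}{2} \cdot \frac{41}{19} = \frac{41}{38} \approx 1.0789$)
$k{\left(d \right)} = \frac{6}{7} + \frac{d}{7}$
$j 85 + k{\left(c{\left(5 \right)} \right)} = \frac{41}{38} \cdot 85 + \left(\frac{6}{7} + \frac{1}{7} \left(-4\right)\right) = \frac{3485}{38} + \left(\frac{6}{7} - \frac{4}{7}\right) = \frac{3485}{38} + \frac{2}{7} = \frac{24471}{266}$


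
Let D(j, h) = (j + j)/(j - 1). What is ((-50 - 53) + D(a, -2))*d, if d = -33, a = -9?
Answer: 16698/5 ≈ 3339.6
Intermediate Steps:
D(j, h) = 2*j/(-1 + j) (D(j, h) = (2*j)/(-1 + j) = 2*j/(-1 + j))
((-50 - 53) + D(a, -2))*d = ((-50 - 53) + 2*(-9)/(-1 - 9))*(-33) = (-103 + 2*(-9)/(-10))*(-33) = (-103 + 2*(-9)*(-⅒))*(-33) = (-103 + 9/5)*(-33) = -506/5*(-33) = 16698/5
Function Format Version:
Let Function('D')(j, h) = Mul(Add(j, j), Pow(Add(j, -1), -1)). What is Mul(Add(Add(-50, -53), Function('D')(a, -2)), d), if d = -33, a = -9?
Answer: Rational(16698, 5) ≈ 3339.6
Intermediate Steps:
Function('D')(j, h) = Mul(2, j, Pow(Add(-1, j), -1)) (Function('D')(j, h) = Mul(Mul(2, j), Pow(Add(-1, j), -1)) = Mul(2, j, Pow(Add(-1, j), -1)))
Mul(Add(Add(-50, -53), Function('D')(a, -2)), d) = Mul(Add(Add(-50, -53), Mul(2, -9, Pow(Add(-1, -9), -1))), -33) = Mul(Add(-103, Mul(2, -9, Pow(-10, -1))), -33) = Mul(Add(-103, Mul(2, -9, Rational(-1, 10))), -33) = Mul(Add(-103, Rational(9, 5)), -33) = Mul(Rational(-506, 5), -33) = Rational(16698, 5)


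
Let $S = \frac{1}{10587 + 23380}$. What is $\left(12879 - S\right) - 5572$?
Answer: $\frac{248196868}{33967} \approx 7307.0$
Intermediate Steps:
$S = \frac{1}{33967} \approx 2.944 \cdot 10^{-5}$
$\left(12879 - S\right) - 5572 = \left(12879 - \frac{1}{33967}\right) - 5572 = \frac{437460992}{33967} - 5572 = \frac{248196868}{33967}$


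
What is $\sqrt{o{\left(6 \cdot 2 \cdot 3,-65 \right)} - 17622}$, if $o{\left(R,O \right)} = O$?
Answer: $i \sqrt{17687} \approx 132.99 i$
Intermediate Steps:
$\sqrt{o{\left(6 \cdot 2 \cdot 3,-65 \right)} - 17622} = \sqrt{-65 - 17622} = \sqrt{-17687} = i \sqrt{17687}$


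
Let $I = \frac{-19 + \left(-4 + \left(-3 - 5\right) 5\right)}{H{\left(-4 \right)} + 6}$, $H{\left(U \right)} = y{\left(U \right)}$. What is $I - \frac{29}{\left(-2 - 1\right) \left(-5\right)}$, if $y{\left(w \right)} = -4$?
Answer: $- \frac{1003}{30} \approx -33.433$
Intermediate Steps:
$H{\left(U \right)} = -4$
$I = - \frac{63}{2}$ ($I = \frac{-19 + \left(-4 + \left(-3 - 5\right) 5\right)}{-4 + 6} = \frac{-19 - 44}{2} = \left(-19 - 44\right) \frac{1}{2} = \left(-63\right) \frac{1}{2} = - \frac{63}{2} \approx -31.5$)
$I - \frac{29}{\left(-2 - 1\right) \left(-5\right)} = - \frac{63}{2} - \frac{29}{\left(-2 - 1\right) \left(-5\right)} = - \frac{63}{2} - \frac{29}{\left(-3\right) \left(-5\right)} = - \frac{63}{2} - \frac{29}{15} = - \frac{1003}{30}$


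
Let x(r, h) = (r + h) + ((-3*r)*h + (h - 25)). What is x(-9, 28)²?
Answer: 605284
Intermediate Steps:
x(r, h) = -25 + r + 2*h - 3*h*r (x(r, h) = (h + r) + (-3*h*r + (-25 + h)) = (h + r) + (-25 + h - 3*h*r) = -25 + r + 2*h - 3*h*r)
x(-9, 28)² = (-25 - 9 + 2*28 - 3*28*(-9))² = (-25 - 9 + 56 + 756)² = 778² = 605284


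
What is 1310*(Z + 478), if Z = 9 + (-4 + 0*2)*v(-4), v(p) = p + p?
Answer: 679890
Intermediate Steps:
v(p) = 2*p
Z = 41 (Z = 9 + (-4 + 0*2)*(2*(-4)) = 9 + (-4 + 0)*(-8) = 9 - 4*(-8) = 9 + 32 = 41)
1310*(Z + 478) = 1310*(41 + 478) = 1310*519 = 679890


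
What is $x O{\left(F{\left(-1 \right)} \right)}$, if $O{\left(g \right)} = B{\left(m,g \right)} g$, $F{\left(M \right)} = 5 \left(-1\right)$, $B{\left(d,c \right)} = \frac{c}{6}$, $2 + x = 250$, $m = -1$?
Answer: $\frac{3100}{3} \approx 1033.3$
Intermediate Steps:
$x = 248$ ($x = -2 + 250 = 248$)
$B{\left(d,c \right)} = \frac{c}{6}$ ($B{\left(d,c \right)} = c \frac{1}{6} = \frac{c}{6}$)
$F{\left(M \right)} = -5$
$O{\left(g \right)} = \frac{g^{2}}{6}$ ($O{\left(g \right)} = \frac{g}{6} g = \frac{g^{2}}{6}$)
$x O{\left(F{\left(-1 \right)} \right)} = 248 \frac{\left(-5\right)^{2}}{6} = 248 \cdot \frac{1}{6} \cdot 25 = 248 \cdot \frac{25}{6} = \frac{3100}{3}$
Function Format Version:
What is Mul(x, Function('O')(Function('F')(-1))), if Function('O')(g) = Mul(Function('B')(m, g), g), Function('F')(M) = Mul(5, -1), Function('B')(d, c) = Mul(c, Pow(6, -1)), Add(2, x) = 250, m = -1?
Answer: Rational(3100, 3) ≈ 1033.3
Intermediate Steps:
x = 248 (x = Add(-2, 250) = 248)
Function('B')(d, c) = Mul(Rational(1, 6), c) (Function('B')(d, c) = Mul(c, Rational(1, 6)) = Mul(Rational(1, 6), c))
Function('F')(M) = -5
Function('O')(g) = Mul(Rational(1, 6), Pow(g, 2)) (Function('O')(g) = Mul(Mul(Rational(1, 6), g), g) = Mul(Rational(1, 6), Pow(g, 2)))
Mul(x, Function('O')(Function('F')(-1))) = Mul(248, Mul(Rational(1, 6), Pow(-5, 2))) = Mul(248, Mul(Rational(1, 6), 25)) = Mul(248, Rational(25, 6)) = Rational(3100, 3)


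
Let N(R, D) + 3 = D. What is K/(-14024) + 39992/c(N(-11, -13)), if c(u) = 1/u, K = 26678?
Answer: -4486795803/7012 ≈ -6.3987e+5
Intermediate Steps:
N(R, D) = -3 + D
K/(-14024) + 39992/c(N(-11, -13)) = 26678/(-14024) + 39992/(1/(-3 - 13)) = 26678*(-1/14024) + 39992/(1/(-16)) = -13339/7012 + 39992/(-1/16) = -13339/7012 + 39992*(-16) = -13339/7012 - 639872 = -4486795803/7012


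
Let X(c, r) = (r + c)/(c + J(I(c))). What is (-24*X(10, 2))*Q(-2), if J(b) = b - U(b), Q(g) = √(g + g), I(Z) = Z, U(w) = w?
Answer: -288*I/5 ≈ -57.6*I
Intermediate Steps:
Q(g) = √2*√g (Q(g) = √(2*g) = √2*√g)
J(b) = 0 (J(b) = b - b = 0)
X(c, r) = (c + r)/c (X(c, r) = (r + c)/(c + 0) = (c + r)/c)
(-24*X(10, 2))*Q(-2) = (-24*(10 + 2)/10)*(√2*√(-2)) = (-12*12/5)*(√2*(I*√2)) = (-24*6/5)*(2*I) = -288*I/5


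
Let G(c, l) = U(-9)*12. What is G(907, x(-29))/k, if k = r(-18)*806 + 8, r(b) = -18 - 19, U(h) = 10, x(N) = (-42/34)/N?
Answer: -20/4969 ≈ -0.0040250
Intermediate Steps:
x(N) = -21/(17*N) (x(N) = (-42*1/34)/N = -21/(17*N))
r(b) = -37
G(c, l) = 120 (G(c, l) = 10*12 = 120)
k = -29814 (k = -37*806 + 8 = -29822 + 8 = -29814)
G(907, x(-29))/k = 120/(-29814) = 120*(-1/29814) = -20/4969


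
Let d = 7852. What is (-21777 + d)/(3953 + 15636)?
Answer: -13925/19589 ≈ -0.71086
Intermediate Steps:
(-21777 + d)/(3953 + 15636) = (-21777 + 7852)/(3953 + 15636) = -13925/19589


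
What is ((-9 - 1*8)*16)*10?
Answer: -2720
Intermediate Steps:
((-9 - 1*8)*16)*10 = ((-9 - 8)*16)*10 = -17*16*10 = -272*10 = -2720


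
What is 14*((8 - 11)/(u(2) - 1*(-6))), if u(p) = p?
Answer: -21/4 ≈ -5.2500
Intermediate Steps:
14*((8 - 11)/(u(2) - 1*(-6))) = 14*((8 - 11)/(2 - 1*(-6))) = 14*(-3/(2 + 6)) = 14*(-3/8) = -21/4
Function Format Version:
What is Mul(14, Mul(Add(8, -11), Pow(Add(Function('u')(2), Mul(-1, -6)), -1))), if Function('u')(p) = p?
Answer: Rational(-21, 4) ≈ -5.2500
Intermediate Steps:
Mul(14, Mul(Add(8, -11), Pow(Add(Function('u')(2), Mul(-1, -6)), -1))) = Mul(14, Mul(Add(8, -11), Pow(Add(2, Mul(-1, -6)), -1))) = Mul(14, Mul(-3, Pow(Add(2, 6), -1))) = Mul(14, Mul(-3, Pow(8, -1))) = Mul(14, Mul(-3, Rational(1, 8))) = Mul(14, Rational(-3, 8)) = Rational(-21, 4)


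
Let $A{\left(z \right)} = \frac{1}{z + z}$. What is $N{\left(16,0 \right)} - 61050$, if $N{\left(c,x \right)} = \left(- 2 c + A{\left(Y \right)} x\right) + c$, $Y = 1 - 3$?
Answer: $-61066$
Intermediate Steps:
$Y = -2$ ($Y = 1 - 3 = -2$)
$A{\left(z \right)} = \frac{1}{2 z}$
$N{\left(c,x \right)} = - c - \frac{x}{4}$ ($N{\left(c,x \right)} = \left(- 2 c + \frac{1}{2 \left(-2\right)} x\right) + c = \left(- 2 c + \frac{1}{2} \left(- \frac{1}{2}\right) x\right) + c = \left(- 2 c - \frac{x}{4}\right) + c = - c - \frac{x}{4}$)
$N{\left(16,0 \right)} - 61050 = \left(\left(-1\right) 16 - 0\right) - 61050 = \left(-16 + 0\right) - 61050 = -16 - 61050 = -61066$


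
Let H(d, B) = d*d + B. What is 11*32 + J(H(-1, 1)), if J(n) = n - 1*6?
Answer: 348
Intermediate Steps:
H(d, B) = B + d² (H(d, B) = d² + B = B + d²)
J(n) = -6 + n (J(n) = n - 6 = -6 + n)
11*32 + J(H(-1, 1)) = 11*32 + (-6 + (1 + (-1)²)) = 352 + (-6 + (1 + 1)) = 352 + (-6 + 2) = 352 - 4 = 348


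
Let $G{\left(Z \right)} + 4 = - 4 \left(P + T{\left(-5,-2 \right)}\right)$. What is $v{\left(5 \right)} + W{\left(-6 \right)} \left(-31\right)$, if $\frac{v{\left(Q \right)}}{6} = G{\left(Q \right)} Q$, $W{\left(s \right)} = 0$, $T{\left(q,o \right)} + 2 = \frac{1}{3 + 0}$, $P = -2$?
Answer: $320$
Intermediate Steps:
$T{\left(q,o \right)} = - \frac{5}{3}$ ($T{\left(q,o \right)} = -2 + \frac{1}{3 + 0} = -2 + \frac{1}{3} = - \frac{5}{3}$)
$G{\left(Z \right)} = \frac{32}{3}$ ($G{\left(Z \right)} = -4 - 4 \left(-2 - \frac{5}{3}\right) = -4 - - \frac{44}{3} = -4 + \frac{44}{3} = \frac{32}{3}$)
$v{\left(Q \right)} = 64 Q$ ($v{\left(Q \right)} = 6 \frac{32 Q}{3} = 64 Q$)
$v{\left(5 \right)} + W{\left(-6 \right)} \left(-31\right) = 64 \cdot 5 + 0 \left(-31\right) = 320 + 0 = 320$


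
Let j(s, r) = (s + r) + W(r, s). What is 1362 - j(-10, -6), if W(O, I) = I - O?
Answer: 1382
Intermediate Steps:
j(s, r) = 2*s (j(s, r) = (s + r) + (s - r) = (r + s) + (s - r) = 2*s)
1362 - j(-10, -6) = 1362 - 2*(-10) = 1362 - 1*(-20) = 1362 + 20 = 1382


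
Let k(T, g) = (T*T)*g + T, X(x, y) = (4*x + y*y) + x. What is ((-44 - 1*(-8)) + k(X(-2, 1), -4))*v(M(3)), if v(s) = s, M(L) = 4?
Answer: -1476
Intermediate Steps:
X(x, y) = y**2 + 5*x (X(x, y) = (4*x + y**2) + x = (y**2 + 4*x) + x = y**2 + 5*x)
k(T, g) = T + g*T**2 (k(T, g) = T**2*g + T = g*T**2 + T = T + g*T**2)
((-44 - 1*(-8)) + k(X(-2, 1), -4))*v(M(3)) = ((-44 - 1*(-8)) + (1**2 + 5*(-2))*(1 + (1**2 + 5*(-2))*(-4)))*4 = ((-44 + 8) + (1 - 10)*(1 + (1 - 10)*(-4)))*4 = (-36 - 9*(1 - 9*(-4)))*4 = (-36 - 9*(1 + 36))*4 = (-36 - 9*37)*4 = (-36 - 333)*4 = -369*4 = -1476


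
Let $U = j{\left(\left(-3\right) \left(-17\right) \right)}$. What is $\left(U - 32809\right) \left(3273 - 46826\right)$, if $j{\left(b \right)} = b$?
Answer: $1426709174$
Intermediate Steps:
$U = 51$ ($U = \left(-3\right) \left(-17\right) = 51$)
$\left(U - 32809\right) \left(3273 - 46826\right) = \left(51 - 32809\right) \left(3273 - 46826\right) = \left(-32758\right) \left(-43553\right) = 1426709174$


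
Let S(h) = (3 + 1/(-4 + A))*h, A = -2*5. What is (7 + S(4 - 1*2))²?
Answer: 8100/49 ≈ 165.31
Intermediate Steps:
A = -10
S(h) = 41*h/14 (S(h) = (3 + 1/(-4 - 10))*h = (3 + 1/(-14))*h = (3 - 1/14)*h = 41*h/14)
(7 + S(4 - 1*2))² = (7 + 41*(4 - 1*2)/14)² = (7 + 41*(4 - 2)/14)² = (7 + (41/14)*2)² = (7 + 41/7)² = (90/7)² = 8100/49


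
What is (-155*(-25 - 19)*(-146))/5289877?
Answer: -995720/5289877 ≈ -0.18823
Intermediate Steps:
(-155*(-25 - 19)*(-146))/5289877 = (-155*(-44)*(-146))*(1/5289877) = (6820*(-146))*(1/5289877) = -995720*1/5289877 = -995720/5289877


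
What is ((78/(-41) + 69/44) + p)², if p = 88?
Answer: 25011106201/3254416 ≈ 7685.3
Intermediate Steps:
((78/(-41) + 69/44) + p)² = ((78/(-41) + 69/44) + 88)² = ((78*(-1/41) + 69*(1/44)) + 88)² = ((-78/41 + 69/44) + 88)² = (-603/1804 + 88)² = (158149/1804)² = 25011106201/3254416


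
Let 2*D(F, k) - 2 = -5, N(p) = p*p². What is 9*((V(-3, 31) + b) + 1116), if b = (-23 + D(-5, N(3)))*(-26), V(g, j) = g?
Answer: 15750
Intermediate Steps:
N(p) = p³
D(F, k) = -3/2 (D(F, k) = 1 + (½)*(-5) = 1 - 5/2 = -3/2)
b = 637 (b = (-23 - 3/2)*(-26) = -49/2*(-26) = 637)
9*((V(-3, 31) + b) + 1116) = 9*((-3 + 637) + 1116) = 9*(634 + 1116) = 9*1750 = 15750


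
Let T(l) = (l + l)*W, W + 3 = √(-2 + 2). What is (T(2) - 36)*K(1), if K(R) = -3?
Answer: 144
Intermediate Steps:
W = -3 (W = -3 + √(-2 + 2) = -3 + √0 = -3 + 0 = -3)
T(l) = -6*l (T(l) = (l + l)*(-3) = (2*l)*(-3) = -6*l)
(T(2) - 36)*K(1) = (-6*2 - 36)*(-3) = (-12 - 36)*(-3) = -48*(-3) = 144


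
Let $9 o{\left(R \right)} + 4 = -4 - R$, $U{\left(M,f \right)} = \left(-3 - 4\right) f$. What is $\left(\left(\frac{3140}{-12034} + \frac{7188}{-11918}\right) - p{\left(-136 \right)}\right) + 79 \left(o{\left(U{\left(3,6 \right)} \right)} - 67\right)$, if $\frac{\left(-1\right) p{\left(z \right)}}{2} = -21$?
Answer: $- \frac{1625563856239}{322697727} \approx -5037.4$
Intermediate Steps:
$p{\left(z \right)} = 42$ ($p{\left(z \right)} = \left(-2\right) \left(-21\right) = 42$)
$U{\left(M,f \right)} = - 7 f$
$o{\left(R \right)} = - \frac{8}{9} - \frac{R}{9}$ ($o{\left(R \right)} = - \frac{4}{9} + \frac{-4 - R}{9} = - \frac{4}{9} - \left(\frac{4}{9} + \frac{R}{9}\right) = - \frac{8}{9} - \frac{R}{9}$)
$\left(\left(\frac{3140}{-12034} + \frac{7188}{-11918}\right) - p{\left(-136 \right)}\right) + 79 \left(o{\left(U{\left(3,6 \right)} \right)} - 67\right) = \left(\left(\frac{3140}{-12034} + \frac{7188}{-11918}\right) - 42\right) + 79 \left(\left(- \frac{8}{9} - \frac{\left(-7\right) 6}{9}\right) - 67\right) = \left(\left(3140 \left(- \frac{1}{12034}\right) + 7188 \left(- \frac{1}{11918}\right)\right) - 42\right) + 79 \left(\left(- \frac{8}{9} - - \frac{14}{3}\right) - 67\right) = \left(\left(- \frac{1570}{6017} - \frac{3594}{5959}\right) - 42\right) + 79 \left(\left(- \frac{8}{9} + \frac{14}{3}\right) - 67\right) = \left(- \frac{30980728}{35855303} - 42\right) + 79 \left(\frac{34}{9} - 67\right) = - \frac{1536903454}{35855303} + 79 \left(- \frac{569}{9}\right) = - \frac{1536903454}{35855303} - \frac{44951}{9} = - \frac{1625563856239}{322697727}$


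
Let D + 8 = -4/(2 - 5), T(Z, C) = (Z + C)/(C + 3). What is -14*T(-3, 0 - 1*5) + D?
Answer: -188/3 ≈ -62.667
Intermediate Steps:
T(Z, C) = (C + Z)/(3 + C)
D = -20/3 (D = -8 - 4/(2 - 5) = -8 - 4/(-3) = -8 - 4*(-⅓) = -8 + 4/3 = -20/3 ≈ -6.6667)
-14*T(-3, 0 - 1*5) + D = -14*((0 - 1*5) - 3)/(3 + (0 - 1*5)) - 20/3 = -14*((0 - 5) - 3)/(3 + (0 - 5)) - 20/3 = -14*(-5 - 3)/(3 - 5) - 20/3 = -14*(-8)/(-2) - 20/3 = -(-7)*(-8) - 20/3 = -14*4 - 20/3 = -56 - 20/3 = -188/3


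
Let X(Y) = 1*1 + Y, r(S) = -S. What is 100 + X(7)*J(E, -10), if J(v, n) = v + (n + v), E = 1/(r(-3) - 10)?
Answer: 124/7 ≈ 17.714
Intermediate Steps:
X(Y) = 1 + Y
E = -⅐ (E = 1/(-1*(-3) - 10) = 1/(3 - 10) = 1/(-7) = -⅐ ≈ -0.14286)
J(v, n) = n + 2*v
100 + X(7)*J(E, -10) = 100 + (1 + 7)*(-10 + 2*(-⅐)) = 100 + 8*(-10 - 2/7) = 100 + 8*(-72/7) = 100 - 576/7 = 124/7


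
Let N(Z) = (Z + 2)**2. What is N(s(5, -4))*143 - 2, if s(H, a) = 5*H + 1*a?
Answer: 75645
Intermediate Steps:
s(H, a) = a + 5*H (s(H, a) = 5*H + a = a + 5*H)
N(Z) = (2 + Z)**2
N(s(5, -4))*143 - 2 = (2 + (-4 + 5*5))**2*143 - 2 = (2 + (-4 + 25))**2*143 - 2 = (2 + 21)**2*143 - 2 = 23**2*143 - 2 = 529*143 - 2 = 75647 - 2 = 75645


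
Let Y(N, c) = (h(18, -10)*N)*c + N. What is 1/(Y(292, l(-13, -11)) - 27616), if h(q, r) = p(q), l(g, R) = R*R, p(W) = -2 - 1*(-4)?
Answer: 1/43340 ≈ 2.3073e-5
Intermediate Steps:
p(W) = 2 (p(W) = -2 + 4 = 2)
l(g, R) = R²
h(q, r) = 2
Y(N, c) = N + 2*N*c (Y(N, c) = (2*N)*c + N = 2*N*c + N = N + 2*N*c)
1/(Y(292, l(-13, -11)) - 27616) = 1/(292*(1 + 2*(-11)²) - 27616) = 1/(292*(1 + 2*121) - 27616) = 1/(292*(1 + 242) - 27616) = 1/(292*243 - 27616) = 1/(70956 - 27616) = 1/43340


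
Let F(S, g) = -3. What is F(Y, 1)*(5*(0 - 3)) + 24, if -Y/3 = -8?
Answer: 69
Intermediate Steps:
Y = 24 (Y = -3*(-8) = 24)
F(Y, 1)*(5*(0 - 3)) + 24 = -15*(0 - 3) + 24 = -15*(-3) + 24 = -3*(-15) + 24 = 45 + 24 = 69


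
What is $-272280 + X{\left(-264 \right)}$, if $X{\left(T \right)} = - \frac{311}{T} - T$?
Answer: $- \frac{71811913}{264} \approx -2.7202 \cdot 10^{5}$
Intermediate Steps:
$X{\left(T \right)} = - T - \frac{311}{T}$
$-272280 + X{\left(-264 \right)} = -272280 - \left(-264 + \frac{311}{-264}\right) = -272280 + \left(264 - - \frac{311}{264}\right) = -272280 + \left(264 + \frac{311}{264}\right) = -272280 + \frac{70007}{264} = - \frac{71811913}{264}$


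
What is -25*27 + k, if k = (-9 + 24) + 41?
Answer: -619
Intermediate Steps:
k = 56 (k = 15 + 41 = 56)
-25*27 + k = -25*27 + 56 = -675 + 56 = -619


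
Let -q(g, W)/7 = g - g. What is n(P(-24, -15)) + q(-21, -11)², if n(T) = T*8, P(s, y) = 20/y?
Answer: -32/3 ≈ -10.667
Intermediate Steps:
q(g, W) = 0 (q(g, W) = -7*(g - g) = -7*0 = 0)
n(T) = 8*T
n(P(-24, -15)) + q(-21, -11)² = 8*(20/(-15)) + 0² = 8*(20*(-1/15)) + 0 = 8*(-4/3) + 0 = -32/3 + 0 = -32/3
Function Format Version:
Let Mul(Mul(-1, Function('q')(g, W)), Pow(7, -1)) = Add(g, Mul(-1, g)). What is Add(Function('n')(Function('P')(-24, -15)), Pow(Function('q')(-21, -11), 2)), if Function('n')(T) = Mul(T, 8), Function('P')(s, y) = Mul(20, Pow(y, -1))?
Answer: Rational(-32, 3) ≈ -10.667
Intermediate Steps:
Function('q')(g, W) = 0 (Function('q')(g, W) = Mul(-7, Add(g, Mul(-1, g))) = Mul(-7, 0) = 0)
Function('n')(T) = Mul(8, T)
Add(Function('n')(Function('P')(-24, -15)), Pow(Function('q')(-21, -11), 2)) = Add(Mul(8, Mul(20, Pow(-15, -1))), Pow(0, 2)) = Add(Mul(8, Mul(20, Rational(-1, 15))), 0) = Add(Mul(8, Rational(-4, 3)), 0) = Add(Rational(-32, 3), 0) = Rational(-32, 3)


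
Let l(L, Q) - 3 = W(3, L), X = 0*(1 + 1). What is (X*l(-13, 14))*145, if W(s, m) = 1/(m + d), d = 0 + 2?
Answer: 0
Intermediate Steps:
d = 2
X = 0 (X = 0*2 = 0)
W(s, m) = 1/(2 + m) (W(s, m) = 1/(m + 2) = 1/(2 + m))
l(L, Q) = 3 + 1/(2 + L)
(X*l(-13, 14))*145 = (0*((7 + 3*(-13))/(2 - 13)))*145 = (0*((7 - 39)/(-11)))*145 = (0*(-1/11*(-32)))*145 = (0*(32/11))*145 = 0*145 = 0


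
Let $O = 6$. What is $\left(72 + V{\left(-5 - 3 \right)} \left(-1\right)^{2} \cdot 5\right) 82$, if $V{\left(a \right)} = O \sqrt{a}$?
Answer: $5904 + 4920 i \sqrt{2} \approx 5904.0 + 6957.9 i$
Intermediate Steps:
$V{\left(a \right)} = 6 \sqrt{a}$
$\left(72 + V{\left(-5 - 3 \right)} \left(-1\right)^{2} \cdot 5\right) 82 = \left(72 + 6 \sqrt{-5 - 3} \left(-1\right)^{2} \cdot 5\right) 82 = \left(72 + 6 \sqrt{-8} \cdot 1 \cdot 5\right) 82 = \left(72 + 6 \cdot 2 i \sqrt{2} \cdot 1 \cdot 5\right) 82 = \left(72 + 12 i \sqrt{2} \cdot 1 \cdot 5\right) 82 = \left(72 + 12 i \sqrt{2} \cdot 5\right) 82 = \left(72 + 60 i \sqrt{2}\right) 82 = 5904 + 4920 i \sqrt{2}$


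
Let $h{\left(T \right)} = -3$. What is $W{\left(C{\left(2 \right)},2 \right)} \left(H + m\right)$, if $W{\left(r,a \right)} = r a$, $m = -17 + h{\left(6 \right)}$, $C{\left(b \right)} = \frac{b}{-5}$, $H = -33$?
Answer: $\frac{212}{5} \approx 42.4$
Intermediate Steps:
$C{\left(b \right)} = - \frac{b}{5}$ ($C{\left(b \right)} = b \left(- \frac{1}{5}\right) = - \frac{b}{5}$)
$m = -20$ ($m = -17 - 3 = -20$)
$W{\left(r,a \right)} = a r$
$W{\left(C{\left(2 \right)},2 \right)} \left(H + m\right) = 2 \left(\left(- \frac{1}{5}\right) 2\right) \left(-33 - 20\right) = 2 \left(- \frac{2}{5}\right) \left(-53\right) = \left(- \frac{4}{5}\right) \left(-53\right) = \frac{212}{5}$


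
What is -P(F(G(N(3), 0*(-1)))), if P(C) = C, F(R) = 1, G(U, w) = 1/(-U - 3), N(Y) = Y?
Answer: -1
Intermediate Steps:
G(U, w) = 1/(-3 - U)
-P(F(G(N(3), 0*(-1)))) = -1*1 = -1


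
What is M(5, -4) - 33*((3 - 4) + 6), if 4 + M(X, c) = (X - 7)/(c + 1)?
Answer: -505/3 ≈ -168.33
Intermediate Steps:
M(X, c) = -4 + (-7 + X)/(1 + c) (M(X, c) = -4 + (X - 7)/(c + 1) = -4 + (-7 + X)/(1 + c))
M(5, -4) - 33*((3 - 4) + 6) = (-11 + 5 - 4*(-4))/(1 - 4) - 33*((3 - 4) + 6) = (-11 + 5 + 16)/(-3) - 33*(-1 + 6) = -⅓*10 - 33*5 = -10/3 - 165 = -505/3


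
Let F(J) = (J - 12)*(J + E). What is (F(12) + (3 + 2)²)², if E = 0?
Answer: 625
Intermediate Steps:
F(J) = J*(-12 + J) (F(J) = (J - 12)*(J + 0) = (-12 + J)*J = J*(-12 + J))
(F(12) + (3 + 2)²)² = (12*(-12 + 12) + (3 + 2)²)² = (12*0 + 5²)² = (0 + 25)² = 25² = 625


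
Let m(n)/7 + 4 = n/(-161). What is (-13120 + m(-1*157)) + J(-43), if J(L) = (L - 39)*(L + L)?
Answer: -140051/23 ≈ -6089.2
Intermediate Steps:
J(L) = 2*L*(-39 + L) (J(L) = (-39 + L)*(2*L) = 2*L*(-39 + L))
m(n) = -28 - n/23 (m(n) = -28 + 7*(n/(-161)) = -28 + 7*(n*(-1/161)) = -28 + 7*(-n/161) = -28 - n/23)
(-13120 + m(-1*157)) + J(-43) = (-13120 + (-28 - (-1)*157/23)) + 2*(-43)*(-39 - 43) = (-13120 + (-28 - 1/23*(-157))) + 2*(-43)*(-82) = (-13120 + (-28 + 157/23)) + 7052 = (-13120 - 487/23) + 7052 = -302247/23 + 7052 = -140051/23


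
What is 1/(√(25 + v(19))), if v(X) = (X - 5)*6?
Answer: √109/109 ≈ 0.095783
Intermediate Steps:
v(X) = -30 + 6*X (v(X) = (-5 + X)*6 = -30 + 6*X)
1/(√(25 + v(19))) = 1/(√(25 + (-30 + 6*19))) = 1/(√(25 + (-30 + 114))) = 1/(√(25 + 84)) = 1/(√109) = √109/109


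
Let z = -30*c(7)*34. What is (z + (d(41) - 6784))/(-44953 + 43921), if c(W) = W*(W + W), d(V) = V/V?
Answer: 35581/344 ≈ 103.43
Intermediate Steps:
d(V) = 1
c(W) = 2*W² (c(W) = W*(2*W) = 2*W²)
z = -99960 (z = -60*7²*34 = -60*49*34 = -30*98*34 = -2940*34 = -99960)
(z + (d(41) - 6784))/(-44953 + 43921) = (-99960 + (1 - 6784))/(-44953 + 43921) = (-99960 - 6783)/(-1032) = -106743*(-1/1032) = 35581/344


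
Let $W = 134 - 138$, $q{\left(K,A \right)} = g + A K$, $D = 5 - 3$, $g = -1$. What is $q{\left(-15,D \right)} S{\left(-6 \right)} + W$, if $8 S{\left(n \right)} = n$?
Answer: $\frac{77}{4} \approx 19.25$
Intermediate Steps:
$S{\left(n \right)} = \frac{n}{8}$
$D = 2$ ($D = 5 - 3 = 2$)
$q{\left(K,A \right)} = -1 + A K$
$W = -4$ ($W = 134 - 138 = -4$)
$q{\left(-15,D \right)} S{\left(-6 \right)} + W = \left(-1 + 2 \left(-15\right)\right) \frac{1}{8} \left(-6\right) - 4 = \left(-1 - 30\right) \left(- \frac{3}{4}\right) - 4 = \left(-31\right) \left(- \frac{3}{4}\right) - 4 = \frac{93}{4} - 4 = \frac{77}{4}$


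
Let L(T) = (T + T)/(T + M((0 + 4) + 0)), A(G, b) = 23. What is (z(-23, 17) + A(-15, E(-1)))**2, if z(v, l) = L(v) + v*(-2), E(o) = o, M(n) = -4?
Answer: 3644281/729 ≈ 4999.0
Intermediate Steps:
L(T) = 2*T/(-4 + T) (L(T) = (T + T)/(T - 4) = (2*T)/(-4 + T) = 2*T/(-4 + T))
z(v, l) = -2*v + 2*v/(-4 + v) (z(v, l) = 2*v/(-4 + v) + v*(-2) = 2*v/(-4 + v) - 2*v = -2*v + 2*v/(-4 + v))
(z(-23, 17) + A(-15, E(-1)))**2 = (2*(-23)*(5 - 1*(-23))/(-4 - 23) + 23)**2 = (2*(-23)*(5 + 23)/(-27) + 23)**2 = (2*(-23)*(-1/27)*28 + 23)**2 = (1288/27 + 23)**2 = (1909/27)**2 = 3644281/729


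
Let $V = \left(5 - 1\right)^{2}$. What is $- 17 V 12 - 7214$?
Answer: $-10478$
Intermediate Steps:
$V = 16$ ($V = 4^{2} = 16$)
$- 17 V 12 - 7214 = \left(-17\right) 16 \cdot 12 - 7214 = \left(-272\right) 12 - 7214 = -3264 - 7214 = -10478$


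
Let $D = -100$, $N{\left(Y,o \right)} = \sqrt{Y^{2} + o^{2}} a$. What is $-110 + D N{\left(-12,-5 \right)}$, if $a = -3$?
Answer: $3790$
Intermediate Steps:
$N{\left(Y,o \right)} = - 3 \sqrt{Y^{2} + o^{2}}$ ($N{\left(Y,o \right)} = \sqrt{Y^{2} + o^{2}} \left(-3\right) = - 3 \sqrt{Y^{2} + o^{2}}$)
$-110 + D N{\left(-12,-5 \right)} = -110 - 100 \left(- 3 \sqrt{\left(-12\right)^{2} + \left(-5\right)^{2}}\right) = -110 - 100 \left(- 3 \sqrt{144 + 25}\right) = -110 - 100 \left(- 3 \sqrt{169}\right) = -110 - 100 \left(\left(-3\right) 13\right) = -110 - -3900 = -110 + 3900 = 3790$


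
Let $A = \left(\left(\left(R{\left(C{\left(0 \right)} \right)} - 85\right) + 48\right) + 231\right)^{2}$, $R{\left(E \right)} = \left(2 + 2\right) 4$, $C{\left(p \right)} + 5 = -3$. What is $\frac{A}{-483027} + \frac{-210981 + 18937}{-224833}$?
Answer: $\frac{27615767296}{36200136497} \approx 0.76286$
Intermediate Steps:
$C{\left(p \right)} = -8$ ($C{\left(p \right)} = -5 - 3 = -8$)
$R{\left(E \right)} = 16$ ($R{\left(E \right)} = 4 \cdot 4 = 16$)
$A = 44100$ ($A = \left(\left(\left(16 - 85\right) + 48\right) + 231\right)^{2} = \left(\left(-69 + 48\right) + 231\right)^{2} = \left(-21 + 231\right)^{2} = 210^{2} = 44100$)
$\frac{A}{-483027} + \frac{-210981 + 18937}{-224833} = \frac{44100}{-483027} + \frac{-210981 + 18937}{-224833} = 44100 \left(- \frac{1}{483027}\right) - - \frac{192044}{224833} = - \frac{14700}{161009} + \frac{192044}{224833} = \frac{27615767296}{36200136497}$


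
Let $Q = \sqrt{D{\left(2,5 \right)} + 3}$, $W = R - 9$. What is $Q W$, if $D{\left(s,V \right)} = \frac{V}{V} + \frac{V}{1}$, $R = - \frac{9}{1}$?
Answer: $-54$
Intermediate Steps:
$R = -9$ ($R = \left(-9\right) 1 = -9$)
$D{\left(s,V \right)} = 1 + V$ ($D{\left(s,V \right)} = 1 + V 1 = 1 + V$)
$W = -18$ ($W = -9 - 9 = -18$)
$Q = 3$ ($Q = \sqrt{\left(1 + 5\right) + 3} = \sqrt{6 + 3} = \sqrt{9} = 3$)
$Q W = 3 \left(-18\right) = -54$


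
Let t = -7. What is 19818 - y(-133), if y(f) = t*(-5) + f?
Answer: 19916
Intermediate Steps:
y(f) = 35 + f (y(f) = -7*(-5) + f = 35 + f)
19818 - y(-133) = 19818 - (35 - 133) = 19818 - 1*(-98) = 19818 + 98 = 19916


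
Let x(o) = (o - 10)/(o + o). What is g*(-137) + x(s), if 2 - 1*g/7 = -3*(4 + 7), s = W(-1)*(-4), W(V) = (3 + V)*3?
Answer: -805543/24 ≈ -33564.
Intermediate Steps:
W(V) = 9 + 3*V
s = -24 (s = (9 + 3*(-1))*(-4) = (9 - 3)*(-4) = 6*(-4) = -24)
g = 245 (g = 14 - (-21)*(4 + 7) = 14 - (-21)*11 = 14 - 7*(-33) = 14 + 231 = 245)
x(o) = (-10 + o)/(2*o) (x(o) = (-10 + o)/((2*o)) = (-10 + o)*(1/(2*o)) = (-10 + o)/(2*o))
g*(-137) + x(s) = 245*(-137) + (½)*(-10 - 24)/(-24) = -33565 + (½)*(-1/24)*(-34) = -33565 + 17/24 = -805543/24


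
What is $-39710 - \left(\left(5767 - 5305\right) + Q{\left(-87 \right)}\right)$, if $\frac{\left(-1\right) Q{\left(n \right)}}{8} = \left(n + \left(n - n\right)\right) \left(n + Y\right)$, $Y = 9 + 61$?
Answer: $-28340$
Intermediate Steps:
$Y = 70$
$Q{\left(n \right)} = - 8 n \left(70 + n\right)$ ($Q{\left(n \right)} = - 8 \left(n + \left(n - n\right)\right) \left(n + 70\right) = - 8 \left(n + 0\right) \left(70 + n\right) = - 8 n \left(70 + n\right)$)
$-39710 - \left(\left(5767 - 5305\right) + Q{\left(-87 \right)}\right) = -39710 - \left(\left(5767 - 5305\right) - - 696 \left(70 - 87\right)\right) = -39710 - \left(462 - \left(-696\right) \left(-17\right)\right) = -39710 - \left(462 - 11832\right) = -39710 - -11370 = -39710 + 11370 = -28340$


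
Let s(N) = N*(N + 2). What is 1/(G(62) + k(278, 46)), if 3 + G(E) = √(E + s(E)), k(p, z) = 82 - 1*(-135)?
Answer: 107/20883 - √4030/41766 ≈ 0.0036038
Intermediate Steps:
s(N) = N*(2 + N)
k(p, z) = 217 (k(p, z) = 82 + 135 = 217)
G(E) = -3 + √(E + E*(2 + E))
1/(G(62) + k(278, 46)) = 1/((-3 + √(62*(3 + 62))) + 217) = 1/((-3 + √(62*65)) + 217) = 1/((-3 + √4030) + 217) = 1/(214 + √4030)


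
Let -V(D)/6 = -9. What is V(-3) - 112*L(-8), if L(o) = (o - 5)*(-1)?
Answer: -1402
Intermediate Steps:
L(o) = 5 - o (L(o) = (-5 + o)*(-1) = 5 - o)
V(D) = 54 (V(D) = -6*(-9) = 54)
V(-3) - 112*L(-8) = 54 - 112*(5 - 1*(-8)) = 54 - 112*(5 + 8) = 54 - 112*13 = 54 - 1456 = -1402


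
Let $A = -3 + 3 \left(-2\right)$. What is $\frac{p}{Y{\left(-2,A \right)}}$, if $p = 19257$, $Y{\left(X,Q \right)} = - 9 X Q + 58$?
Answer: $- \frac{19257}{104} \approx -185.16$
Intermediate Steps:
$A = -9$ ($A = -3 - 6 = -9$)
$Y{\left(X,Q \right)} = 58 - 9 Q X$ ($Y{\left(X,Q \right)} = - 9 Q X + 58 = 58 - 9 Q X$)
$\frac{p}{Y{\left(-2,A \right)}} = \frac{19257}{58 - \left(-81\right) \left(-2\right)} = \frac{19257}{58 - 162} = \frac{19257}{-104} = 19257 \left(- \frac{1}{104}\right) = - \frac{19257}{104}$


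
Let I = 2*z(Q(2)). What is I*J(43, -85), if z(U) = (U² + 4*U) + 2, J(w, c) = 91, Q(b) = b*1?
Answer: 2548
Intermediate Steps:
Q(b) = b
z(U) = 2 + U² + 4*U
I = 28 (I = 2*(2 + 2² + 4*2) = 2*(2 + 4 + 8) = 2*14 = 28)
I*J(43, -85) = 28*91 = 2548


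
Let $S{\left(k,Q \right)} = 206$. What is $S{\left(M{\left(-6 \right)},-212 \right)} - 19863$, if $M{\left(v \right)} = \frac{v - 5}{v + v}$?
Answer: $-19657$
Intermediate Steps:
$M{\left(v \right)} = \frac{-5 + v}{2 v}$
$S{\left(M{\left(-6 \right)},-212 \right)} - 19863 = 206 - 19863 = -19657$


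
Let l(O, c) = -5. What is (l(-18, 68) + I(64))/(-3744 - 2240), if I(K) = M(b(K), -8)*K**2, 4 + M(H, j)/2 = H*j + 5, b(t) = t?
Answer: 4186117/5984 ≈ 699.55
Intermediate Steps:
M(H, j) = 2 + 2*H*j (M(H, j) = -8 + 2*(H*j + 5) = -8 + 2*(5 + H*j) = -8 + (10 + 2*H*j) = 2 + 2*H*j)
I(K) = K**2*(2 - 16*K) (I(K) = (2 + 2*K*(-8))*K**2 = (2 - 16*K)*K**2 = K**2*(2 - 16*K))
(l(-18, 68) + I(64))/(-3744 - 2240) = (-5 + 64**2*(2 - 16*64))/(-3744 - 2240) = (-5 + 4096*(2 - 1024))/(-5984) = (-5 + 4096*(-1022))*(-1/5984) = (-5 - 4186112)*(-1/5984) = -4186117*(-1/5984) = 4186117/5984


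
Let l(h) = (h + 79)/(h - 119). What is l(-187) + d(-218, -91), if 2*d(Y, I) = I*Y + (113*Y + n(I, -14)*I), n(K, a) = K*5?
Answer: 622365/34 ≈ 18305.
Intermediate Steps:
n(K, a) = 5*K
d(Y, I) = 5*I**2/2 + 113*Y/2 + I*Y/2 (d(Y, I) = (I*Y + (113*Y + (5*I)*I))/2 = (I*Y + (113*Y + 5*I**2))/2 = (I*Y + (5*I**2 + 113*Y))/2 = (5*I**2 + 113*Y + I*Y)/2 = 5*I**2/2 + 113*Y/2 + I*Y/2)
l(h) = (79 + h)/(-119 + h)
l(-187) + d(-218, -91) = (79 - 187)/(-119 - 187) + ((5/2)*(-91)**2 + (113/2)*(-218) + (1/2)*(-91)*(-218)) = -108/(-306) + ((5/2)*8281 - 12317 + 9919) = -1/306*(-108) + (41405/2 - 12317 + 9919) = 6/17 + 36609/2 = 622365/34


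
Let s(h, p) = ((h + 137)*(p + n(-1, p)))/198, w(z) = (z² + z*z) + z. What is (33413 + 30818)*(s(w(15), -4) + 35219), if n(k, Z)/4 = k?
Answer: 223798339063/99 ≈ 2.2606e+9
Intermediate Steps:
n(k, Z) = 4*k
w(z) = z + 2*z² (w(z) = (z² + z²) + z = 2*z² + z = z + 2*z²)
s(h, p) = (-4 + p)*(137 + h)/198 (s(h, p) = ((h + 137)*(p + 4*(-1)))/198 = ((137 + h)*(p - 4))*(1/198) = ((137 + h)*(-4 + p))*(1/198) = ((-4 + p)*(137 + h))*(1/198) = (-4 + p)*(137 + h)/198)
(33413 + 30818)*(s(w(15), -4) + 35219) = (33413 + 30818)*((-274/99 - 10*(1 + 2*15)/33 + (137/198)*(-4) + (1/198)*(15*(1 + 2*15))*(-4)) + 35219) = 64231*((-274/99 - 10*(1 + 30)/33 - 274/99 + (1/198)*(15*(1 + 30))*(-4)) + 35219) = 64231*((-274/99 - 10*31/33 - 274/99 + (1/198)*(15*31)*(-4)) + 35219) = 64231*((-274/99 - 2/99*465 - 274/99 + (1/198)*465*(-4)) + 35219) = 64231*((-274/99 - 310/33 - 274/99 - 310/33) + 35219) = 64231*(-2408/99 + 35219) = 64231*(3484273/99) = 223798339063/99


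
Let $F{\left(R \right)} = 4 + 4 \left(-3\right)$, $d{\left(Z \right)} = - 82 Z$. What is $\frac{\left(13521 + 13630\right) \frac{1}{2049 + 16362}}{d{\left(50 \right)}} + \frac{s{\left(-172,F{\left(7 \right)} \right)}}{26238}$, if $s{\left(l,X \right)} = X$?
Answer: $- \frac{3848739}{5791163900} \approx -0.00066459$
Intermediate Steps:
$F{\left(R \right)} = -8$ ($F{\left(R \right)} = 4 - 12 = -8$)
$\frac{\left(13521 + 13630\right) \frac{1}{2049 + 16362}}{d{\left(50 \right)}} + \frac{s{\left(-172,F{\left(7 \right)} \right)}}{26238} = \frac{\left(13521 + 13630\right) \frac{1}{2049 + 16362}}{\left(-82\right) 50} - \frac{8}{26238} = \frac{27151 \cdot \frac{1}{18411}}{-4100} - \frac{4}{13119} = 27151 \cdot \frac{1}{18411} \left(- \frac{1}{4100}\right) - \frac{4}{13119} = \frac{1429}{969} \left(- \frac{1}{4100}\right) - \frac{4}{13119} = - \frac{1429}{3972900} - \frac{4}{13119} = - \frac{3848739}{5791163900}$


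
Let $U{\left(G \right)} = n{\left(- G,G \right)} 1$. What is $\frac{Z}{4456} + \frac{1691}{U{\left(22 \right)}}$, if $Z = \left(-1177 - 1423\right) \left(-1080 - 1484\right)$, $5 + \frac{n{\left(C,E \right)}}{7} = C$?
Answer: $\frac{156551813}{105273} \approx 1487.1$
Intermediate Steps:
$n{\left(C,E \right)} = -35 + 7 C$
$U{\left(G \right)} = -35 - 7 G$ ($U{\left(G \right)} = \left(-35 + 7 \left(- G\right)\right) 1 = \left(-35 - 7 G\right) 1 = -35 - 7 G$)
$Z = 6666400$ ($Z = \left(-2600\right) \left(-2564\right) = 6666400$)
$\frac{Z}{4456} + \frac{1691}{U{\left(22 \right)}} = \frac{6666400}{4456} + \frac{1691}{-35 - 154} = 6666400 \cdot \frac{1}{4456} + \frac{1691}{-35 - 154} = \frac{833300}{557} + \frac{1691}{-189} = \frac{833300}{557} + 1691 \left(- \frac{1}{189}\right) = \frac{833300}{557} - \frac{1691}{189} = \frac{156551813}{105273}$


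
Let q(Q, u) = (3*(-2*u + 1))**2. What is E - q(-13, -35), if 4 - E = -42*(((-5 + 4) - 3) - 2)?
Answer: -45617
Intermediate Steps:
q(Q, u) = (3 - 6*u)**2 (q(Q, u) = (3*(1 - 2*u))**2 = (3 - 6*u)**2)
E = -248 (E = 4 - (-42)*(((-5 + 4) - 3) - 2) = 4 - (-42)*((-1 - 3) - 2) = 4 - (-42)*(-4 - 2) = 4 - (-42)*(-6) = 4 - 1*252 = 4 - 252 = -248)
E - q(-13, -35) = -248 - 9*(-1 + 2*(-35))**2 = -248 - 9*(-1 - 70)**2 = -248 - 9*(-71)**2 = -248 - 9*5041 = -248 - 1*45369 = -248 - 45369 = -45617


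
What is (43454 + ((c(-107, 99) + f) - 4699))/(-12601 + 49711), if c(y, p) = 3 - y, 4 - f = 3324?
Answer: 7109/7422 ≈ 0.95783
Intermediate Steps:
f = -3320 (f = 4 - 1*3324 = 4 - 3324 = -3320)
(43454 + ((c(-107, 99) + f) - 4699))/(-12601 + 49711) = (43454 + (((3 - 1*(-107)) - 3320) - 4699))/(-12601 + 49711) = (43454 + (((3 + 107) - 3320) - 4699))/37110 = (43454 + ((110 - 3320) - 4699))*(1/37110) = (43454 + (-3210 - 4699))*(1/37110) = (43454 - 7909)*(1/37110) = 35545*(1/37110) = 7109/7422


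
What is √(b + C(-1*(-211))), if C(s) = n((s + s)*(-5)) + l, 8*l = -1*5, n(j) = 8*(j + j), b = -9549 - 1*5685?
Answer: I*√783914/4 ≈ 221.35*I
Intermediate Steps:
b = -15234 (b = -9549 - 5685 = -15234)
n(j) = 16*j (n(j) = 8*(2*j) = 16*j)
l = -5/8 (l = (-1*5)/8 = (⅛)*(-5) = -5/8 ≈ -0.62500)
C(s) = -5/8 - 160*s (C(s) = 16*((s + s)*(-5)) - 5/8 = 16*((2*s)*(-5)) - 5/8 = 16*(-10*s) - 5/8 = -160*s - 5/8 = -5/8 - 160*s)
√(b + C(-1*(-211))) = √(-15234 + (-5/8 - (-160)*(-211))) = √(-15234 + (-5/8 - 160*211)) = √(-15234 + (-5/8 - 33760)) = √(-15234 - 270085/8) = √(-391957/8) = I*√783914/4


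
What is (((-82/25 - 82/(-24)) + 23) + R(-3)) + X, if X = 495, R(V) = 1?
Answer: 155741/300 ≈ 519.14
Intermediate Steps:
(((-82/25 - 82/(-24)) + 23) + R(-3)) + X = (((-82/25 - 82/(-24)) + 23) + 1) + 495 = (((-82*1/25 - 82*(-1/24)) + 23) + 1) + 495 = (((-82/25 + 41/12) + 23) + 1) + 495 = ((41/300 + 23) + 1) + 495 = (6941/300 + 1) + 495 = 7241/300 + 495 = 155741/300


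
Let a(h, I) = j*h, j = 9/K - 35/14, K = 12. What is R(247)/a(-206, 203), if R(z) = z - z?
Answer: 0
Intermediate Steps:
R(z) = 0
j = -7/4 (j = 9/12 - 35/14 = 9*(1/12) - 35*1/14 = ¾ - 5/2 = -7/4 ≈ -1.7500)
a(h, I) = -7*h/4
R(247)/a(-206, 203) = 0/((-7/4*(-206))) = 0/(721/2) = 0*(2/721) = 0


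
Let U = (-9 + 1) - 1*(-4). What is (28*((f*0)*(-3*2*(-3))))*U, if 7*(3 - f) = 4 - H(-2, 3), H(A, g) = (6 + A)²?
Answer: 0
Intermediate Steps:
f = 33/7 (f = 3 - (4 - (6 - 2)²)/7 = 3 - (4 - 1*4²)/7 = 3 - (4 - 1*16)/7 = 3 - (4 - 16)/7 = 3 - ⅐*(-12) = 3 + 12/7 = 33/7 ≈ 4.7143)
U = -4 (U = -8 + 4 = -4)
(28*((f*0)*(-3*2*(-3))))*U = (28*(((33/7)*0)*(-3*2*(-3))))*(-4) = (28*(0*(-6*(-3))))*(-4) = (28*(0*18))*(-4) = (28*0)*(-4) = 0*(-4) = 0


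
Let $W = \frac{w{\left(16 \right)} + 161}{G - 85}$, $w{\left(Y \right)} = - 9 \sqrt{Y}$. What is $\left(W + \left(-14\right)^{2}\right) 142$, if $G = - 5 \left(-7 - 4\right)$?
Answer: $\frac{81721}{3} \approx 27240.0$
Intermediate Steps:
$G = 55$ ($G = \left(-5\right) \left(-11\right) = 55$)
$W = - \frac{25}{6}$ ($W = \frac{- 9 \sqrt{16} + 161}{55 - 85} = \frac{\left(-9\right) 4 + 161}{-30} = \left(-36 + 161\right) \left(- \frac{1}{30}\right) = 125 \left(- \frac{1}{30}\right) = - \frac{25}{6} \approx -4.1667$)
$\left(W + \left(-14\right)^{2}\right) 142 = \left(- \frac{25}{6} + \left(-14\right)^{2}\right) 142 = \left(- \frac{25}{6} + 196\right) 142 = \frac{1151}{6} \cdot 142 = \frac{81721}{3}$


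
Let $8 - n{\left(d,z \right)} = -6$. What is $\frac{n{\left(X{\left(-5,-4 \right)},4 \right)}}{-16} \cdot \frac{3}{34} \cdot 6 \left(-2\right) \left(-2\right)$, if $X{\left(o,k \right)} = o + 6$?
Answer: $- \frac{63}{34} \approx -1.8529$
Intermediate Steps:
$X{\left(o,k \right)} = 6 + o$
$n{\left(d,z \right)} = 14$ ($n{\left(d,z \right)} = 8 - -6 = 8 + 6 = 14$)
$\frac{n{\left(X{\left(-5,-4 \right)},4 \right)}}{-16} \cdot \frac{3}{34} \cdot 6 \left(-2\right) \left(-2\right) = \frac{14}{-16} \cdot \frac{3}{34} \cdot 6 \left(-2\right) \left(-2\right) = 14 \left(- \frac{1}{16}\right) 3 \cdot \frac{1}{34} \left(\left(-12\right) \left(-2\right)\right) = \left(- \frac{7}{8}\right) \frac{3}{34} \cdot 24 = \left(- \frac{21}{272}\right) 24 = - \frac{63}{34}$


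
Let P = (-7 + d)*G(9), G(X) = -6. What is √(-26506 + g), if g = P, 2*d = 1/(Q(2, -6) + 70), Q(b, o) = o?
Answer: I*√1693699/8 ≈ 162.68*I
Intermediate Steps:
d = 1/128 (d = 1/(2*(-6 + 70)) = (½)/64 = (½)*(1/64) = 1/128 ≈ 0.0078125)
P = 2685/64 (P = (-7 + 1/128)*(-6) = -895/128*(-6) = 2685/64 ≈ 41.953)
g = 2685/64 ≈ 41.953
√(-26506 + g) = √(-26506 + 2685/64) = √(-1693699/64) = I*√1693699/8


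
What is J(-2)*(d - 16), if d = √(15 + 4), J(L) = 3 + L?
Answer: -16 + √19 ≈ -11.641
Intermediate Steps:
d = √19 ≈ 4.3589
J(-2)*(d - 16) = (3 - 2)*(√19 - 16) = 1*(-16 + √19) = -16 + √19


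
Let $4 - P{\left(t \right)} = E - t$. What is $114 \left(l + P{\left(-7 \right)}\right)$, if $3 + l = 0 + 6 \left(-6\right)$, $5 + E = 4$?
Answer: $-4674$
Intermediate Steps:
$E = -1$ ($E = -5 + 4 = -1$)
$l = -39$ ($l = -3 + \left(0 + 6 \left(-6\right)\right) = -3 + \left(0 - 36\right) = -3 - 36 = -39$)
$P{\left(t \right)} = 5 + t$ ($P{\left(t \right)} = 4 - \left(-1 - t\right) = 4 + \left(1 + t\right) = 5 + t$)
$114 \left(l + P{\left(-7 \right)}\right) = 114 \left(-39 + \left(5 - 7\right)\right) = 114 \left(-39 - 2\right) = 114 \left(-41\right) = -4674$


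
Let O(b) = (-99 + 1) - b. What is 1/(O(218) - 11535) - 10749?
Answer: -127386400/11851 ≈ -10749.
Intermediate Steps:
O(b) = -98 - b
1/(O(218) - 11535) - 10749 = 1/((-98 - 1*218) - 11535) - 10749 = 1/((-98 - 218) - 11535) - 10749 = 1/(-316 - 11535) - 10749 = 1/(-11851) - 10749 = -1/11851 - 10749 = -127386400/11851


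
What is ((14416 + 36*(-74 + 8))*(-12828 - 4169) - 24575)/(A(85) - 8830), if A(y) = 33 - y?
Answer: 204668455/8882 ≈ 23043.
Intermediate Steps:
((14416 + 36*(-74 + 8))*(-12828 - 4169) - 24575)/(A(85) - 8830) = ((14416 + 36*(-74 + 8))*(-12828 - 4169) - 24575)/((33 - 1*85) - 8830) = ((14416 + 36*(-66))*(-16997) - 24575)/((33 - 85) - 8830) = ((14416 - 2376)*(-16997) - 24575)/(-52 - 8830) = (12040*(-16997) - 24575)/(-8882) = (-204643880 - 24575)*(-1/8882) = -204668455*(-1/8882) = 204668455/8882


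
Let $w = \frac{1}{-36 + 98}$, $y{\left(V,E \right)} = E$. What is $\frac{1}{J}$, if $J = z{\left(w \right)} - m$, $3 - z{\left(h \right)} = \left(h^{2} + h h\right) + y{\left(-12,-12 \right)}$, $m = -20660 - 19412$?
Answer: $\frac{1922}{77047213} \approx 2.4946 \cdot 10^{-5}$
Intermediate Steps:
$w = \frac{1}{62} \approx 0.016129$
$m = -40072$
$z{\left(h \right)} = 15 - 2 h^{2}$ ($z{\left(h \right)} = 3 - \left(\left(h^{2} + h h\right) - 12\right) = 3 - \left(\left(h^{2} + h^{2}\right) - 12\right) = 3 - \left(2 h^{2} - 12\right) = 3 - \left(-12 + 2 h^{2}\right) = 15 - 2 h^{2}$)
$J = \frac{77047213}{1922}$ ($J = \left(15 - \frac{2}{3844}\right) - -40072 = \left(15 - \frac{1}{1922}\right) + 40072 = \frac{28829}{1922} + 40072 = \frac{77047213}{1922} \approx 40087.0$)
$\frac{1}{J} = \frac{1}{\frac{77047213}{1922}} = \frac{1922}{77047213}$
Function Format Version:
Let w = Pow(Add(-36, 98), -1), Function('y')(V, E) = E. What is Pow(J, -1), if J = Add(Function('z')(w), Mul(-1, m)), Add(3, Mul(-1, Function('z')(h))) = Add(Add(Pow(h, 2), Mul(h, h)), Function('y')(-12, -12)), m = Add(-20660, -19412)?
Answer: Rational(1922, 77047213) ≈ 2.4946e-5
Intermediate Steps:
w = Rational(1, 62) (w = Pow(62, -1) = Rational(1, 62) ≈ 0.016129)
m = -40072
Function('z')(h) = Add(15, Mul(-2, Pow(h, 2))) (Function('z')(h) = Add(3, Mul(-1, Add(Add(Pow(h, 2), Mul(h, h)), -12))) = Add(3, Mul(-1, Add(Add(Pow(h, 2), Pow(h, 2)), -12))) = Add(3, Mul(-1, Add(Mul(2, Pow(h, 2)), -12))) = Add(3, Mul(-1, Add(-12, Mul(2, Pow(h, 2))))) = Add(3, Add(12, Mul(-2, Pow(h, 2)))) = Add(15, Mul(-2, Pow(h, 2))))
J = Rational(77047213, 1922) (J = Add(Add(15, Mul(-2, Pow(Rational(1, 62), 2))), Mul(-1, -40072)) = Add(Add(15, Mul(-2, Rational(1, 3844))), 40072) = Add(Add(15, Rational(-1, 1922)), 40072) = Add(Rational(28829, 1922), 40072) = Rational(77047213, 1922) ≈ 40087.)
Pow(J, -1) = Pow(Rational(77047213, 1922), -1) = Rational(1922, 77047213)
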